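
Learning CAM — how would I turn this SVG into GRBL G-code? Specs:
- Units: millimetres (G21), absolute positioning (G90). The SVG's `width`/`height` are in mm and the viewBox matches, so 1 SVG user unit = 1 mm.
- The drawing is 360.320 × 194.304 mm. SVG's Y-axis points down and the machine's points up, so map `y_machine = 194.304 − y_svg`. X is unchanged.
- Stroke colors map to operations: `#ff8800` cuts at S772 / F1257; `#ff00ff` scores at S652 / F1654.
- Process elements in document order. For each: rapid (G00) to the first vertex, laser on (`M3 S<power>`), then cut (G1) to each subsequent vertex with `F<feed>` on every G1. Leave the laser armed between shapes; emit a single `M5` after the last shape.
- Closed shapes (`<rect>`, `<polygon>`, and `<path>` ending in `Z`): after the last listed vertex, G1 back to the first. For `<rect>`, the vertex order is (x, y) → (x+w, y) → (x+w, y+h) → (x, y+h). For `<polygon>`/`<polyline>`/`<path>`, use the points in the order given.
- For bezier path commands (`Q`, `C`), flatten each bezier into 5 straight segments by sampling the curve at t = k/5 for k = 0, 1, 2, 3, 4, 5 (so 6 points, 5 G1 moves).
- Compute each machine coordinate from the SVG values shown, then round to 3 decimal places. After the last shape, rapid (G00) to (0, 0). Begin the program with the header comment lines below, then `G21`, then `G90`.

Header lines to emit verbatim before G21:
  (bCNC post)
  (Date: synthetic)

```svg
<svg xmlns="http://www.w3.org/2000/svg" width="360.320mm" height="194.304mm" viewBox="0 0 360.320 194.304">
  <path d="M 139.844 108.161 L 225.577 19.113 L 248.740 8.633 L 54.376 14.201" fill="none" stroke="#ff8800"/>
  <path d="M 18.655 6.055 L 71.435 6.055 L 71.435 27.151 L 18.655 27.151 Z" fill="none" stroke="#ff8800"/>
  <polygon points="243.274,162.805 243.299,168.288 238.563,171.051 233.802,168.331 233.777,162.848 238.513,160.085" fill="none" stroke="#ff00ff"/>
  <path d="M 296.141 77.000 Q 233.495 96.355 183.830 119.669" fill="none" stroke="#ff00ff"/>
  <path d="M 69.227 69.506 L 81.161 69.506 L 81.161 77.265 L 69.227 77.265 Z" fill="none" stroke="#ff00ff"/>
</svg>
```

(bCNC post)
(Date: synthetic)
G21
G90
G00 X139.844 Y86.143
M3 S772
G1 X225.577 Y175.191 F1257
G1 X248.740 Y185.671 F1257
G1 X54.376 Y180.103 F1257
G00 X18.655 Y188.249
M3 S772
G1 X71.435 Y188.249 F1257
G1 X71.435 Y167.153 F1257
G1 X18.655 Y167.153 F1257
G1 X18.655 Y188.249 F1257
G00 X243.274 Y31.499
M3 S652
G1 X243.299 Y26.016 F1654
G1 X238.563 Y23.253 F1654
G1 X233.802 Y25.973 F1654
G1 X233.777 Y31.456 F1654
G1 X238.513 Y34.219 F1654
G1 X243.274 Y31.499 F1654
G00 X296.141 Y117.304
M3 S652
G1 X271.602 Y109.404 F1654
G1 X248.101 Y101.187 F1654
G1 X225.639 Y92.653 F1654
G1 X204.215 Y83.802 F1654
G1 X183.830 Y74.635 F1654
G00 X69.227 Y124.798
M3 S652
G1 X81.161 Y124.798 F1654
G1 X81.161 Y117.039 F1654
G1 X69.227 Y117.039 F1654
G1 X69.227 Y124.798 F1654
M5
G00 X0.000 Y0.000

Since the viewBox matches the mm dimensions, user units are millimetres directly. The only transform is the Y-flip y_m = 194.304 − y_svg.

Shape 1 is a open polyline drawn with `<path>`. Its stroke #ff8800 means cut at S772, F1257. After flipping Y the toolpath is (139.844,86.143) → (225.577,175.191) → (248.740,185.671) → (54.376,180.103).

Shape 2 is a rectangle drawn with `<path>`. Its stroke #ff8800 means cut at S772, F1257. After flipping Y the toolpath is (18.655,188.249) → (71.435,188.249) → (71.435,167.153) → (18.655,167.153) → (18.655,188.249), returning to the start.

Shape 3 is a regular polygon drawn with `<polygon>`. Its stroke #ff00ff means score at S652, F1654. After flipping Y the toolpath is (243.274,31.499) → (243.299,26.016) → (238.563,23.253) → (233.802,25.973) → (233.777,31.456) → (238.513,34.219) → (243.274,31.499), returning to the start.

Shape 4 is a quadratic bezier drawn with `<path>`. Its stroke #ff00ff means score at S652, F1654. After flipping Y the toolpath is (296.141,117.304) → (271.602,109.404) → (248.101,101.187) → (225.639,92.653) → (204.215,83.802) → (183.830,74.635).

Shape 5 is a rectangle drawn with `<path>`. Its stroke #ff00ff means score at S652, F1654. After flipping Y the toolpath is (69.227,124.798) → (81.161,124.798) → (81.161,117.039) → (69.227,117.039) → (69.227,124.798), returning to the start.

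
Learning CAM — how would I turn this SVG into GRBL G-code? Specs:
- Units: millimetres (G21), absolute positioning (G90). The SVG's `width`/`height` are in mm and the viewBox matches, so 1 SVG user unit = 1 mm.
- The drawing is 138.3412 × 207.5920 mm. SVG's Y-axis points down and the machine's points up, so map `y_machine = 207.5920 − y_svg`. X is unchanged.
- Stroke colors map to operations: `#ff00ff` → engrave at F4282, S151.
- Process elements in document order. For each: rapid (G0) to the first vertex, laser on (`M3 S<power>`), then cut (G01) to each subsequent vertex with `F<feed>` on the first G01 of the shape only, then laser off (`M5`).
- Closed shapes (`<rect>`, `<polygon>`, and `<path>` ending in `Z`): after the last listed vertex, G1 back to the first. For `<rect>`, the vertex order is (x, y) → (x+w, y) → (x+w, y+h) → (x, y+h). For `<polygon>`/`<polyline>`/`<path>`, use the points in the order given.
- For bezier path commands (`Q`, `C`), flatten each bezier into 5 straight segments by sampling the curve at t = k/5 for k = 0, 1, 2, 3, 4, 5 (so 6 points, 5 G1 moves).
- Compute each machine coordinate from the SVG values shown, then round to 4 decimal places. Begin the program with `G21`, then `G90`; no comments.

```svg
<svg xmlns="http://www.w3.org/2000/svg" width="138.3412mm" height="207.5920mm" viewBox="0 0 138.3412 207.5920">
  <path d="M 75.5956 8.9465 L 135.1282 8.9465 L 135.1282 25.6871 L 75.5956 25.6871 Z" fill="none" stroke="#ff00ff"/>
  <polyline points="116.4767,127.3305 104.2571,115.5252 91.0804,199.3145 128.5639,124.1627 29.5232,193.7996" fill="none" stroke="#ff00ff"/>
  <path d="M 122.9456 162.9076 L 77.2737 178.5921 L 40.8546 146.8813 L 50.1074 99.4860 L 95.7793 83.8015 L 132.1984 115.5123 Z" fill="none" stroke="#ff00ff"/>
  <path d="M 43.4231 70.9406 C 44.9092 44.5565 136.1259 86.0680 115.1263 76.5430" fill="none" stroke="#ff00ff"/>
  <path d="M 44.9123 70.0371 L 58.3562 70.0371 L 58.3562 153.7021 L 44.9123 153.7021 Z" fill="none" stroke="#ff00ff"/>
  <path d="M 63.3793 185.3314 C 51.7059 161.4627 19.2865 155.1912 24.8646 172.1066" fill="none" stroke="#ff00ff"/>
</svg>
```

viewBox `0 0 138.3412 207.5920` with mm width/height → 1 unit = 1 mm. Flip: y_m = 207.5920 − y_svg.

**Shape 1** — `<path>` rectangle, stroke `#ff00ff` → engrave (S151, F4282). Machine vertices: (75.5956,198.6455) → (135.1282,198.6455) → (135.1282,181.9049) → (75.5956,181.9049) → (75.5956,198.6455). Closed: final G1 returns to the first vertex.

**Shape 2** — `<polyline>` open polyline, stroke `#ff00ff` → engrave (S151, F4282). Machine vertices: (116.4767,80.2615) → (104.2571,92.0668) → (91.0804,8.2775) → (128.5639,83.4293) → (29.5232,13.7924). Open path.

**Shape 3** — `<path>` regular polygon, stroke `#ff00ff` → engrave (S151, F4282). Machine vertices: (122.9456,44.6844) → (77.2737,28.9999) → (40.8546,60.7107) → (50.1074,108.1060) → (95.7793,123.7905) → (132.1984,92.0797) → (122.9456,44.6844). Closed: final G1 returns to the first vertex.

**Shape 4** — `<path>` cubic bezier, stroke `#ff00ff` → engrave (S151, F4282). Control points (SVG): P0=(43.4231,70.9406), P1=(44.9092,44.5565), P2=(136.1259,86.0680), P3=(115.1263,76.5430); sampled at t=k/5. Machine vertices: (43.4231,136.6514) → (53.4669,145.2858) → (75.3525,143.3341) → (99.3866,136.5049) → (115.8757,130.5069) → (115.1263,131.0490). Open path.

**Shape 5** — `<path>` rectangle, stroke `#ff00ff` → engrave (S151, F4282). Machine vertices: (44.9123,137.5549) → (58.3562,137.5549) → (58.3562,53.8899) → (44.9123,53.8899) → (44.9123,137.5549). Closed: final G1 returns to the first vertex.

**Shape 6** — `<path>` cubic bezier, stroke `#ff00ff` → engrave (S151, F4282). Control points (SVG): P0=(63.3793,185.3314), P1=(51.7059,161.4627), P2=(19.2865,155.1912), P3=(24.8646,172.1066); sampled at t=k/5. Machine vertices: (63.3793,22.2606) → (54.3557,34.4254) → (43.1727,42.0986) → (32.6501,45.0119) → (25.6075,42.8969) → (24.8646,35.4854). Open path.

G21
G90
G0 X75.5956 Y198.6455
M3 S151
G01 X135.1282 Y198.6455 F4282
G01 X135.1282 Y181.9049
G01 X75.5956 Y181.9049
G01 X75.5956 Y198.6455
M5
G0 X116.4767 Y80.2615
M3 S151
G01 X104.2571 Y92.0668 F4282
G01 X91.0804 Y8.2775
G01 X128.5639 Y83.4293
G01 X29.5232 Y13.7924
M5
G0 X122.9456 Y44.6844
M3 S151
G01 X77.2737 Y28.9999 F4282
G01 X40.8546 Y60.7107
G01 X50.1074 Y108.1060
G01 X95.7793 Y123.7905
G01 X132.1984 Y92.0797
G01 X122.9456 Y44.6844
M5
G0 X43.4231 Y136.6514
M3 S151
G01 X53.4669 Y145.2858 F4282
G01 X75.3525 Y143.3341
G01 X99.3866 Y136.5049
G01 X115.8757 Y130.5069
G01 X115.1263 Y131.0490
M5
G0 X44.9123 Y137.5549
M3 S151
G01 X58.3562 Y137.5549 F4282
G01 X58.3562 Y53.8899
G01 X44.9123 Y53.8899
G01 X44.9123 Y137.5549
M5
G0 X63.3793 Y22.2606
M3 S151
G01 X54.3557 Y34.4254 F4282
G01 X43.1727 Y42.0986
G01 X32.6501 Y45.0119
G01 X25.6075 Y42.8969
G01 X24.8646 Y35.4854
M5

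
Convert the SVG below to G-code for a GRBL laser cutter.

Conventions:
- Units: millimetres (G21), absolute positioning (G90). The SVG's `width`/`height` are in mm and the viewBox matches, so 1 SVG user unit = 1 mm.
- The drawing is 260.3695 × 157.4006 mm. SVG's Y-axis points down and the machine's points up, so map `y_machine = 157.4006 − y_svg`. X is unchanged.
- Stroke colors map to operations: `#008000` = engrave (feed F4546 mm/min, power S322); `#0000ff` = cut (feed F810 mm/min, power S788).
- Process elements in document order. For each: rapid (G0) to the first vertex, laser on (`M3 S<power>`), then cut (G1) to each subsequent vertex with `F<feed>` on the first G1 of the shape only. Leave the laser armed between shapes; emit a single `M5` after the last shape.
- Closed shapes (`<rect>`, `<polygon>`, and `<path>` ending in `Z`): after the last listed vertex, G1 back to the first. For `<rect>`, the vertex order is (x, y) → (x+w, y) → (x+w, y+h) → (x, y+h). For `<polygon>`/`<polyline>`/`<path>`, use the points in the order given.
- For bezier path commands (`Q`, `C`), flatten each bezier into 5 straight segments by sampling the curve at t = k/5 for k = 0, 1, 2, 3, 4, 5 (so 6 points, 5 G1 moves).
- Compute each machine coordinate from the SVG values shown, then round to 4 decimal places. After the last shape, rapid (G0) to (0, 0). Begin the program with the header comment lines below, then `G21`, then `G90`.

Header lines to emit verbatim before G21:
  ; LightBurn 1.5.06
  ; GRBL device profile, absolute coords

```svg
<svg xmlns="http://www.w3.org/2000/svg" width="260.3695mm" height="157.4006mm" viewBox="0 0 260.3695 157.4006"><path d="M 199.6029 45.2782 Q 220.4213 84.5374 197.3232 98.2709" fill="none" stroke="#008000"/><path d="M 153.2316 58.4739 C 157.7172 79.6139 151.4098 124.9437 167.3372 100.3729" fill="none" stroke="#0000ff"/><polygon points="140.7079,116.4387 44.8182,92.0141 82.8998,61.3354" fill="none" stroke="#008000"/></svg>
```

viewBox `0 0 260.3695 157.4006` with mm width/height → 1 unit = 1 mm. Flip: y_m = 157.4006 − y_svg.

**Shape 1** — `<path>` quadratic bezier, stroke `#008000` → engrave (S322, F4546). Control points (SVG): P0=(199.6029,45.2782), P1=(220.4213,84.5374), P2=(197.3232,98.2709); sampled at t=k/5. Machine vertices: (199.6029,112.1224) → (206.1736,97.4397) → (209.2310,84.7992) → (208.7750,74.2006) → (204.8058,65.6441) → (197.3232,59.1297). Open path.

**Shape 2** — `<path>` cubic bezier, stroke `#0000ff` → cut (S788, F810). Control points (SVG): P0=(153.2316,58.4739), P1=(157.7172,79.6139), P2=(151.4098,124.9437), P3=(167.3372,100.3729); sampled at t=k/5. Machine vertices: (153.2316,98.9267) → (154.8920,84.0926) → (155.5475,67.9694) → (156.7832,55.0732) → (160.1847,49.9206) → (167.3372,57.0277). Open path.

**Shape 3** — `<polygon>` closed polygon, stroke `#008000` → engrave (S322, F4546). Machine vertices: (140.7079,40.9619) → (44.8182,65.3865) → (82.8998,96.0652) → (140.7079,40.9619). Closed: final G1 returns to the first vertex.

; LightBurn 1.5.06
; GRBL device profile, absolute coords
G21
G90
G0 X199.6029 Y112.1224
M3 S322
G1 X206.1736 Y97.4397 F4546
G1 X209.2310 Y84.7992
G1 X208.7750 Y74.2006
G1 X204.8058 Y65.6441
G1 X197.3232 Y59.1297
G0 X153.2316 Y98.9267
M3 S788
G1 X154.8920 Y84.0926 F810
G1 X155.5475 Y67.9694
G1 X156.7832 Y55.0732
G1 X160.1847 Y49.9206
G1 X167.3372 Y57.0277
G0 X140.7079 Y40.9619
M3 S322
G1 X44.8182 Y65.3865 F4546
G1 X82.8998 Y96.0652
G1 X140.7079 Y40.9619
M5
G0 X0.0000 Y0.0000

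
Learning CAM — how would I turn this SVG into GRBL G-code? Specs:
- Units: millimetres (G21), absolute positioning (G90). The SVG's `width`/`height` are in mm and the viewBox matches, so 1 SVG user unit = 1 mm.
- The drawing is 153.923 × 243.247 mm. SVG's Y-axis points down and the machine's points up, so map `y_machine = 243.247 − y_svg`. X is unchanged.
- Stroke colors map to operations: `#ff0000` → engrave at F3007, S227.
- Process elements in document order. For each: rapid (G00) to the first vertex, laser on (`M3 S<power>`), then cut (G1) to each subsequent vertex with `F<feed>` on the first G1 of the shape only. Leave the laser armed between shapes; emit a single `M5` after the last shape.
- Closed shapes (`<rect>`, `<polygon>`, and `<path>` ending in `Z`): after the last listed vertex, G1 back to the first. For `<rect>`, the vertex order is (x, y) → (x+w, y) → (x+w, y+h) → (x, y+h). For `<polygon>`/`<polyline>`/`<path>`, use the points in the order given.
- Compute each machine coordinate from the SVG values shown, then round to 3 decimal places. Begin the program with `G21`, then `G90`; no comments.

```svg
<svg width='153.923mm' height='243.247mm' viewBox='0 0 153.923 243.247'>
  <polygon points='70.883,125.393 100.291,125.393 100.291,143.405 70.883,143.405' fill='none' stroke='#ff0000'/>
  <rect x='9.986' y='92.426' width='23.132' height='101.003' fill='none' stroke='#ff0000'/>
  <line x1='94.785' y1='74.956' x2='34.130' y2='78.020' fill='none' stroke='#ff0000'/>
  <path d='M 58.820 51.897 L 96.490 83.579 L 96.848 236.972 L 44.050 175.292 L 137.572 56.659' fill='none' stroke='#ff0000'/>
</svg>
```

Since the viewBox matches the mm dimensions, user units are millimetres directly. The only transform is the Y-flip y_m = 243.247 − y_svg.

Shape 1 is a rectangle drawn with `<polygon>`. Its stroke #ff0000 means engrave at S227, F3007. After flipping Y the toolpath is (70.883,117.854) → (100.291,117.854) → (100.291,99.842) → (70.883,99.842) → (70.883,117.854), returning to the start.

Shape 2 is a rectangle drawn with `<rect>`. Its stroke #ff0000 means engrave at S227, F3007. After flipping Y the toolpath is (9.986,150.821) → (33.118,150.821) → (33.118,49.818) → (9.986,49.818) → (9.986,150.821), returning to the start.

Shape 3 is a line segment drawn with `<line>`. Its stroke #ff0000 means engrave at S227, F3007. After flipping Y the toolpath is (94.785,168.291) → (34.130,165.227).

Shape 4 is a open polyline drawn with `<path>`. Its stroke #ff0000 means engrave at S227, F3007. After flipping Y the toolpath is (58.820,191.350) → (96.490,159.668) → (96.848,6.275) → (44.050,67.955) → (137.572,186.588).

G21
G90
G00 X70.883 Y117.854
M3 S227
G1 X100.291 Y117.854 F3007
G1 X100.291 Y99.842
G1 X70.883 Y99.842
G1 X70.883 Y117.854
G00 X9.986 Y150.821
M3 S227
G1 X33.118 Y150.821 F3007
G1 X33.118 Y49.818
G1 X9.986 Y49.818
G1 X9.986 Y150.821
G00 X94.785 Y168.291
M3 S227
G1 X34.130 Y165.227 F3007
G00 X58.820 Y191.350
M3 S227
G1 X96.490 Y159.668 F3007
G1 X96.848 Y6.275
G1 X44.050 Y67.955
G1 X137.572 Y186.588
M5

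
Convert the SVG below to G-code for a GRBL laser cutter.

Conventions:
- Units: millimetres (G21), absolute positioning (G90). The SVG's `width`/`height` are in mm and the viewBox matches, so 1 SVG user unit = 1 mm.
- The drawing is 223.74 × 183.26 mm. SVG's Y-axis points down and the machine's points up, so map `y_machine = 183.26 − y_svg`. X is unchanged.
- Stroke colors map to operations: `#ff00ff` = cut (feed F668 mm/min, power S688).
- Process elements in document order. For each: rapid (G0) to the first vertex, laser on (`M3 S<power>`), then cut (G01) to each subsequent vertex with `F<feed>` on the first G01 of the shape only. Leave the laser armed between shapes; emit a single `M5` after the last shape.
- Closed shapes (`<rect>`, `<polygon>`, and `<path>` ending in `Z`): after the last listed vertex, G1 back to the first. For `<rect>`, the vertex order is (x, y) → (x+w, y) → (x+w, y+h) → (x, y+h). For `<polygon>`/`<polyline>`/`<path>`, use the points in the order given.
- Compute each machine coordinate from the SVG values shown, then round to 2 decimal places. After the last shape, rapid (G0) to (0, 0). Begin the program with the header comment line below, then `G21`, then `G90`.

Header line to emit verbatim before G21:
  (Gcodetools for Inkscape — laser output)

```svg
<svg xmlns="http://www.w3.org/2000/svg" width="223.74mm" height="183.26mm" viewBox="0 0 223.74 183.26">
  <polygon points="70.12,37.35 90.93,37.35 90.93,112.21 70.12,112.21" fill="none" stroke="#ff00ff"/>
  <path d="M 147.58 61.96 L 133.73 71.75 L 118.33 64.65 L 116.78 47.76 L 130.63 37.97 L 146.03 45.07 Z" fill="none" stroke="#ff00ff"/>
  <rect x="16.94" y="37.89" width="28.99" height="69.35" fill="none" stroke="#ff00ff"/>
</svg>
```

(Gcodetools for Inkscape — laser output)
G21
G90
G0 X70.12 Y145.91
M3 S688
G01 X90.93 Y145.91 F668
G01 X90.93 Y71.05
G01 X70.12 Y71.05
G01 X70.12 Y145.91
G0 X147.58 Y121.30
M3 S688
G01 X133.73 Y111.51 F668
G01 X118.33 Y118.61
G01 X116.78 Y135.50
G01 X130.63 Y145.29
G01 X146.03 Y138.19
G01 X147.58 Y121.30
G0 X16.94 Y145.37
M3 S688
G01 X45.93 Y145.37 F668
G01 X45.93 Y76.02
G01 X16.94 Y76.02
G01 X16.94 Y145.37
M5
G0 X0.00 Y0.00

Since the viewBox matches the mm dimensions, user units are millimetres directly. The only transform is the Y-flip y_m = 183.26 − y_svg.

Shape 1 is a rectangle drawn with `<polygon>`. Its stroke #ff00ff means cut at S688, F668. After flipping Y the toolpath is (70.12,145.91) → (90.93,145.91) → (90.93,71.05) → (70.12,71.05) → (70.12,145.91), returning to the start.

Shape 2 is a regular polygon drawn with `<path>`. Its stroke #ff00ff means cut at S688, F668. After flipping Y the toolpath is (147.58,121.30) → (133.73,111.51) → (118.33,118.61) → (116.78,135.50) → (130.63,145.29) → (146.03,138.19) → (147.58,121.30), returning to the start.

Shape 3 is a rectangle drawn with `<rect>`. Its stroke #ff00ff means cut at S688, F668. After flipping Y the toolpath is (16.94,145.37) → (45.93,145.37) → (45.93,76.02) → (16.94,76.02) → (16.94,145.37), returning to the start.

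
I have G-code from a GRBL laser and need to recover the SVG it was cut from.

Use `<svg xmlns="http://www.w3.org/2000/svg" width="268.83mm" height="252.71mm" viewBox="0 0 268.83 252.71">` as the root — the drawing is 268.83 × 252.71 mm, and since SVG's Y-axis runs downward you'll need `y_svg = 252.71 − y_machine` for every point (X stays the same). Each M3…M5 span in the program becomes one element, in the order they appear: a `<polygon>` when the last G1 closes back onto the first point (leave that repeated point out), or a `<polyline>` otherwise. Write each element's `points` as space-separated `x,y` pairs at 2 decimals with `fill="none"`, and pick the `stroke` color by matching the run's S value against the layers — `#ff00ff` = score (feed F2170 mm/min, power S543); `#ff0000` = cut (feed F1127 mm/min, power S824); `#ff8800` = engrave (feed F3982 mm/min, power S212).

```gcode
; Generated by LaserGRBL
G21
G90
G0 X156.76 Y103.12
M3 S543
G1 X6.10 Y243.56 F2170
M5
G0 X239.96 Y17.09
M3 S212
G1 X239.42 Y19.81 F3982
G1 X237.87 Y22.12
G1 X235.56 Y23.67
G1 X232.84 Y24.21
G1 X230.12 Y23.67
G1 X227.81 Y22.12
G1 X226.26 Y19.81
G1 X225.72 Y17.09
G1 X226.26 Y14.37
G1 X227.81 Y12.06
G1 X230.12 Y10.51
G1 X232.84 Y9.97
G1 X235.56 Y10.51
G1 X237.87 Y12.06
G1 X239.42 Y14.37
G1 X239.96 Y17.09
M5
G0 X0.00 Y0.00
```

Machine Y-up, SVG Y-down with viewBox height 252.71, so y_svg = 252.71 − y_machine; X carries over.

Run 1: the run's S543 means `#ff00ff` (score). The run is open, so emit a `<polyline>` with points (Y-flipped): 156.76,149.59 6.10,9.15.

Run 2: power S212 maps to stroke `#ff8800` (engrave). The run returns to its start, so emit a `<polygon>` with points (Y-flipped): 239.96,235.62 239.42,232.90 237.87,230.59 235.56,229.04 232.84,228.50 230.12,229.04 227.81,230.59 226.26,232.90 225.72,235.62 226.26,238.34 227.81,240.65 230.12,242.20 232.84,242.74 235.56,242.20 237.87,240.65 239.42,238.34.

<svg xmlns="http://www.w3.org/2000/svg" width="268.83mm" height="252.71mm" viewBox="0 0 268.83 252.71">
  <polyline points="156.76,149.59 6.10,9.15" fill="none" stroke="#ff00ff"/>
  <polygon points="239.96,235.62 239.42,232.90 237.87,230.59 235.56,229.04 232.84,228.50 230.12,229.04 227.81,230.59 226.26,232.90 225.72,235.62 226.26,238.34 227.81,240.65 230.12,242.20 232.84,242.74 235.56,242.20 237.87,240.65 239.42,238.34" fill="none" stroke="#ff8800"/>
</svg>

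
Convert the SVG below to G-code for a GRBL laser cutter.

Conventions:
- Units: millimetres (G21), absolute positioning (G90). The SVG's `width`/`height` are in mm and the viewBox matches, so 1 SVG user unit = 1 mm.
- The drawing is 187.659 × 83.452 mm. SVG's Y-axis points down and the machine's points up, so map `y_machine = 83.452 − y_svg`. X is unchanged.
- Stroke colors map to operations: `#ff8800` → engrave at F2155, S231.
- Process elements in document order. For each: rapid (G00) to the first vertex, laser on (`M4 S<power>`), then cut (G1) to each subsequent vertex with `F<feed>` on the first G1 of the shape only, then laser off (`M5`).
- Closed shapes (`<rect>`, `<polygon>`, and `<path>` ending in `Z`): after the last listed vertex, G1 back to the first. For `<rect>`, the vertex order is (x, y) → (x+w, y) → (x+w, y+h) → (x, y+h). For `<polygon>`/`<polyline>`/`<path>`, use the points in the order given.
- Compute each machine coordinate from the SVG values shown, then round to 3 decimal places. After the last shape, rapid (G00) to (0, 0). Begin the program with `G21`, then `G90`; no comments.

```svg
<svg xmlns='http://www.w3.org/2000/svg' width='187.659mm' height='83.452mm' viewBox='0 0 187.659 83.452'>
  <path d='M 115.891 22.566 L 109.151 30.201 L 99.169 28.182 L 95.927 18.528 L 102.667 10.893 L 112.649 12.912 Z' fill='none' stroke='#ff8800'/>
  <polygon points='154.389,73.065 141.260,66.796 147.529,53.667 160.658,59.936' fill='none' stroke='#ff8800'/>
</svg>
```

G21
G90
G00 X115.891 Y60.886
M4 S231
G1 X109.151 Y53.251 F2155
G1 X99.169 Y55.270
G1 X95.927 Y64.924
G1 X102.667 Y72.559
G1 X112.649 Y70.540
G1 X115.891 Y60.886
M5
G00 X154.389 Y10.387
M4 S231
G1 X141.260 Y16.656 F2155
G1 X147.529 Y29.785
G1 X160.658 Y23.516
G1 X154.389 Y10.387
M5
G00 X0.000 Y0.000

1 u = 1 mm; y_m = 83.452 − y.

[1] `<path>` regular polygon, #ff8800→engrave S231 F2155: (115.891,60.886) → (109.151,53.251) → (99.169,55.270) → (95.927,64.924) → (102.667,72.559) → (112.649,70.540) → (115.891,60.886) (closed)

[2] `<polygon>` regular polygon, #ff8800→engrave S231 F2155: (154.389,10.387) → (141.260,16.656) → (147.529,29.785) → (160.658,23.516) → (154.389,10.387) (closed)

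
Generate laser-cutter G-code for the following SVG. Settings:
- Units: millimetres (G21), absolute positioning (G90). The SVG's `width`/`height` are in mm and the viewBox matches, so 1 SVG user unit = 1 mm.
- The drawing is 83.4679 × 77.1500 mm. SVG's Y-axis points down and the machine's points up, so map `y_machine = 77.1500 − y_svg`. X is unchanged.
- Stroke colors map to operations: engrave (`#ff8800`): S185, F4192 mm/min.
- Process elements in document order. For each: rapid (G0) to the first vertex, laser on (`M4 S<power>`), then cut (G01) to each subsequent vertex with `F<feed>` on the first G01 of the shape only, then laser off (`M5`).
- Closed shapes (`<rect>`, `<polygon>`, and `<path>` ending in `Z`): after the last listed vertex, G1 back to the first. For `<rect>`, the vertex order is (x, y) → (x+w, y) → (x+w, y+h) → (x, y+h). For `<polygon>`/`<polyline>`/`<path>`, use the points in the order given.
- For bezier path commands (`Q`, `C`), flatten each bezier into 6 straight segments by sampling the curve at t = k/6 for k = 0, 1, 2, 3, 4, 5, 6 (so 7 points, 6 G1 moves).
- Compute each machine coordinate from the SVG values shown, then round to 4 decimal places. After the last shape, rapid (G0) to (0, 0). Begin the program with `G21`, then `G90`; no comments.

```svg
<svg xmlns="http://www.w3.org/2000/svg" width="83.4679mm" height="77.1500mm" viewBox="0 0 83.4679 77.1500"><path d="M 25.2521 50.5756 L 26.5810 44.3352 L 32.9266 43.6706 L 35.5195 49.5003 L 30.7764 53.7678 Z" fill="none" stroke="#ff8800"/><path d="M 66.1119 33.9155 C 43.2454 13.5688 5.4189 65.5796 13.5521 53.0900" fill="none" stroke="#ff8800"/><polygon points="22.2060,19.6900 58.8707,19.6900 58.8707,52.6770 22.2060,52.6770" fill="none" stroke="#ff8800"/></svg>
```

G21
G90
G0 X25.2521 Y26.5744
M4 S185
G01 X26.5810 Y32.8148 F4192
G01 X32.9266 Y33.4794
G01 X35.5195 Y27.6497
G01 X30.7764 Y23.3822
G01 X25.2521 Y26.5744
M5
G0 X66.1119 Y43.2345
M4 S185
G01 X53.7140 Y48.0117 F4192
G01 X40.5150 Y44.5308
G01 X28.2071 Y36.5937
G01 X18.4825 Y28.0017
G01 X13.0334 Y22.5566
G01 X13.5521 Y24.0600
M5
G0 X22.2060 Y57.4600
M4 S185
G01 X58.8707 Y57.4600 F4192
G01 X58.8707 Y24.4730
G01 X22.2060 Y24.4730
G01 X22.2060 Y57.4600
M5
G0 X0.0000 Y0.0000

1 u = 1 mm; y_m = 77.1500 − y.

[1] `<path>` regular polygon, #ff8800→engrave S185 F4192: (25.2521,26.5744) → (26.5810,32.8148) → (32.9266,33.4794) → (35.5195,27.6497) → (30.7764,23.3822) → (25.2521,26.5744) (closed)

[2] `<path>` cubic bezier, #ff8800→engrave S185 F4192: (66.1119,43.2345) → (53.7140,48.0117) → (40.5150,44.5308) → (28.2071,36.5937) → (18.4825,28.0017) → (13.0334,22.5566) → (13.5521,24.0600)

[3] `<polygon>` rectangle, #ff8800→engrave S185 F4192: (22.2060,57.4600) → (58.8707,57.4600) → (58.8707,24.4730) → (22.2060,24.4730) → (22.2060,57.4600) (closed)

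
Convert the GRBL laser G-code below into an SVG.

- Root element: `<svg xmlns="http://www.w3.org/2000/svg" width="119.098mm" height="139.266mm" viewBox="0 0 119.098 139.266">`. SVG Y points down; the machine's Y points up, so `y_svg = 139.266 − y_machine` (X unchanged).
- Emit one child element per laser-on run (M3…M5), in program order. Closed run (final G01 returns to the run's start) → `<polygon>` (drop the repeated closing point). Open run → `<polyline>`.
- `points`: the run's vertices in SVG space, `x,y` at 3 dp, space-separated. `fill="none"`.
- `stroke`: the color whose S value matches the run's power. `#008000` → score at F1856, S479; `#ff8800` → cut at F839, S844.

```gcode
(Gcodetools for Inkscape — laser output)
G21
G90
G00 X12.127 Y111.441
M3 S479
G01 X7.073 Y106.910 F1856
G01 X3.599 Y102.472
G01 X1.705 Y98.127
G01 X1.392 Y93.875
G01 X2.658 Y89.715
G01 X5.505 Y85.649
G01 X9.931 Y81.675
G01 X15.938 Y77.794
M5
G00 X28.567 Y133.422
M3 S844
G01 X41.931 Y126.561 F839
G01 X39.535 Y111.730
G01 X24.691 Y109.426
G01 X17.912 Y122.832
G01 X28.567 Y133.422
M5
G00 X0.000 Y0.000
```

Each laser-on run becomes one SVG element. Flip Y back into SVG space with y_svg = 139.266 − y_machine.

Run 1: power S479 maps to stroke `#008000` (score). The run is open, so emit a `<polyline>` with points (Y-flipped): 12.127,27.825 7.073,32.356 3.599,36.794 1.705,41.139 1.392,45.391 2.658,49.551 5.505,53.617 9.931,57.591 15.938,61.472.

Run 2: the run's S844 means `#ff8800` (cut). The run returns to its start, so emit a `<polygon>` with points (Y-flipped): 28.567,5.844 41.931,12.705 39.535,27.536 24.691,29.840 17.912,16.434.

<svg xmlns="http://www.w3.org/2000/svg" width="119.098mm" height="139.266mm" viewBox="0 0 119.098 139.266">
  <polyline points="12.127,27.825 7.073,32.356 3.599,36.794 1.705,41.139 1.392,45.391 2.658,49.551 5.505,53.617 9.931,57.591 15.938,61.472" fill="none" stroke="#008000"/>
  <polygon points="28.567,5.844 41.931,12.705 39.535,27.536 24.691,29.840 17.912,16.434" fill="none" stroke="#ff8800"/>
</svg>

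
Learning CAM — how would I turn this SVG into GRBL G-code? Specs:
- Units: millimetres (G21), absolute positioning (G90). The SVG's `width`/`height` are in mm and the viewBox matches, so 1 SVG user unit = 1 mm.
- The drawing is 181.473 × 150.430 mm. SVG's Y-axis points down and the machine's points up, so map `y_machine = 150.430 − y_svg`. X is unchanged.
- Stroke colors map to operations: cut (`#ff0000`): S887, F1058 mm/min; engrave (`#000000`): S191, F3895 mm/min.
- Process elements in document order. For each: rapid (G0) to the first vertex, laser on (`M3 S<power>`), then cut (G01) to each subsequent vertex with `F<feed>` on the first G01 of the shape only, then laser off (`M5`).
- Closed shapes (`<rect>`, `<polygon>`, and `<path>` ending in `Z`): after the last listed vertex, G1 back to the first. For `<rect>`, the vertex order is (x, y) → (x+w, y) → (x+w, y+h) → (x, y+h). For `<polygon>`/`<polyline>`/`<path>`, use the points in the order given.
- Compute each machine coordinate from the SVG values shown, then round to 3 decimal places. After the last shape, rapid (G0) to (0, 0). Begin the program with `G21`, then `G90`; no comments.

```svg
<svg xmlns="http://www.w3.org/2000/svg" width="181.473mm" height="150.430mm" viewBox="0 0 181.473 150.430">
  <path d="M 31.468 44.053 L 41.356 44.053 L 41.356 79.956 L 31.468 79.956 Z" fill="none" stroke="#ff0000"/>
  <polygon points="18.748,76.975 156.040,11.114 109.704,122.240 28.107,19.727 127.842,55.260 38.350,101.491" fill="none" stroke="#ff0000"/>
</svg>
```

viewBox `0 0 181.473 150.430` with mm width/height → 1 unit = 1 mm. Flip: y_m = 150.430 − y_svg.

**Shape 1** — `<path>` rectangle, stroke `#ff0000` → cut (S887, F1058). Machine vertices: (31.468,106.377) → (41.356,106.377) → (41.356,70.474) → (31.468,70.474) → (31.468,106.377). Closed: final G1 returns to the first vertex.

**Shape 2** — `<polygon>` closed polygon, stroke `#ff0000` → cut (S887, F1058). Machine vertices: (18.748,73.455) → (156.040,139.316) → (109.704,28.190) → (28.107,130.703) → (127.842,95.170) → (38.350,48.939) → (18.748,73.455). Closed: final G1 returns to the first vertex.

G21
G90
G0 X31.468 Y106.377
M3 S887
G01 X41.356 Y106.377 F1058
G01 X41.356 Y70.474
G01 X31.468 Y70.474
G01 X31.468 Y106.377
M5
G0 X18.748 Y73.455
M3 S887
G01 X156.040 Y139.316 F1058
G01 X109.704 Y28.190
G01 X28.107 Y130.703
G01 X127.842 Y95.170
G01 X38.350 Y48.939
G01 X18.748 Y73.455
M5
G0 X0.000 Y0.000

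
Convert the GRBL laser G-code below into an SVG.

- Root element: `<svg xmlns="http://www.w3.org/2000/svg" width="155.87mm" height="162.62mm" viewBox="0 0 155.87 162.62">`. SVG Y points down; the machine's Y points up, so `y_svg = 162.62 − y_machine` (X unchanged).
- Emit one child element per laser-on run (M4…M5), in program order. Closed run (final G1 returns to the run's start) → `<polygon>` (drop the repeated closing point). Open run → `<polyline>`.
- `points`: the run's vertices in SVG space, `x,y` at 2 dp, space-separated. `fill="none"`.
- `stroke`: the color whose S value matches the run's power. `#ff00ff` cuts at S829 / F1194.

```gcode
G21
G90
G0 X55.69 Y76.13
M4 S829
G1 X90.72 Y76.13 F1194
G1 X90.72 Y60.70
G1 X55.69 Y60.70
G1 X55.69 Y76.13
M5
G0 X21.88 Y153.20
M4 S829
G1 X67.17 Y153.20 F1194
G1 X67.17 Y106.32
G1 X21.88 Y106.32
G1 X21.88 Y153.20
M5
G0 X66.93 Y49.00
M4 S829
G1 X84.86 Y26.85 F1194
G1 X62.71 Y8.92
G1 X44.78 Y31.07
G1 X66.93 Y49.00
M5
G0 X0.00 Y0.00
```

Each laser-on run becomes one SVG element. Flip Y back into SVG space with y_svg = 162.62 − y_machine. Every run uses S829, so all elements get stroke `#ff00ff` (cut).

Run 1: The run returns to its start, so emit a `<polygon>` with points (Y-flipped): 55.69,86.49 90.72,86.49 90.72,101.92 55.69,101.92.

Run 2: The run returns to its start, so emit a `<polygon>` with points (Y-flipped): 21.88,9.42 67.17,9.42 67.17,56.30 21.88,56.30.

Run 3: The run returns to its start, so emit a `<polygon>` with points (Y-flipped): 66.93,113.62 84.86,135.77 62.71,153.70 44.78,131.55.

<svg xmlns="http://www.w3.org/2000/svg" width="155.87mm" height="162.62mm" viewBox="0 0 155.87 162.62">
  <polygon points="55.69,86.49 90.72,86.49 90.72,101.92 55.69,101.92" fill="none" stroke="#ff00ff"/>
  <polygon points="21.88,9.42 67.17,9.42 67.17,56.30 21.88,56.30" fill="none" stroke="#ff00ff"/>
  <polygon points="66.93,113.62 84.86,135.77 62.71,153.70 44.78,131.55" fill="none" stroke="#ff00ff"/>
</svg>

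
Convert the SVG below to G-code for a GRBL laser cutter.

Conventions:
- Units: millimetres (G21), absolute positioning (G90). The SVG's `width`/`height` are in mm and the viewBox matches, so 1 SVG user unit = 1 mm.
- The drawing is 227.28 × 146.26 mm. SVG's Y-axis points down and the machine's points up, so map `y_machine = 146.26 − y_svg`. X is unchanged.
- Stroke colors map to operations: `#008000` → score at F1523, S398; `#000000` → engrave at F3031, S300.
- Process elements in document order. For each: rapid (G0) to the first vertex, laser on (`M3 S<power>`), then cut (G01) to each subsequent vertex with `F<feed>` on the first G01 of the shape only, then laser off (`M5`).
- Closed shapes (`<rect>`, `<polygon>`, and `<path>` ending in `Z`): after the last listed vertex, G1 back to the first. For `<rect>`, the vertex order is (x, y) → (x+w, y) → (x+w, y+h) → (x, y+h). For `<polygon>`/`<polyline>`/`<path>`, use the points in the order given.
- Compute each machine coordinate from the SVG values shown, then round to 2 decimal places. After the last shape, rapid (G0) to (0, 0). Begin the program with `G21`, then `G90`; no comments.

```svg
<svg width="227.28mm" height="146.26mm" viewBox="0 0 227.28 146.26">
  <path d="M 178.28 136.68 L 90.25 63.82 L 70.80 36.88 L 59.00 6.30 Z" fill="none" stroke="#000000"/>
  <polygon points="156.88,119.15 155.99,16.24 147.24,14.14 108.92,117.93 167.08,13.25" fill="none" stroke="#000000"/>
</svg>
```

G21
G90
G0 X178.28 Y9.58
M3 S300
G01 X90.25 Y82.44 F3031
G01 X70.80 Y109.38
G01 X59.00 Y139.96
G01 X178.28 Y9.58
M5
G0 X156.88 Y27.11
M3 S300
G01 X155.99 Y130.02 F3031
G01 X147.24 Y132.12
G01 X108.92 Y28.33
G01 X167.08 Y133.01
G01 X156.88 Y27.11
M5
G0 X0.00 Y0.00

Since the viewBox matches the mm dimensions, user units are millimetres directly. The only transform is the Y-flip y_m = 146.26 − y_svg.

Shape 1 is a closed polygon drawn with `<path>`. Its stroke #000000 means engrave at S300, F3031. After flipping Y the toolpath is (178.28,9.58) → (90.25,82.44) → (70.80,109.38) → (59.00,139.96) → (178.28,9.58), returning to the start.

Shape 2 is a closed polygon drawn with `<polygon>`. Its stroke #000000 means engrave at S300, F3031. After flipping Y the toolpath is (156.88,27.11) → (155.99,130.02) → (147.24,132.12) → (108.92,28.33) → (167.08,133.01) → (156.88,27.11), returning to the start.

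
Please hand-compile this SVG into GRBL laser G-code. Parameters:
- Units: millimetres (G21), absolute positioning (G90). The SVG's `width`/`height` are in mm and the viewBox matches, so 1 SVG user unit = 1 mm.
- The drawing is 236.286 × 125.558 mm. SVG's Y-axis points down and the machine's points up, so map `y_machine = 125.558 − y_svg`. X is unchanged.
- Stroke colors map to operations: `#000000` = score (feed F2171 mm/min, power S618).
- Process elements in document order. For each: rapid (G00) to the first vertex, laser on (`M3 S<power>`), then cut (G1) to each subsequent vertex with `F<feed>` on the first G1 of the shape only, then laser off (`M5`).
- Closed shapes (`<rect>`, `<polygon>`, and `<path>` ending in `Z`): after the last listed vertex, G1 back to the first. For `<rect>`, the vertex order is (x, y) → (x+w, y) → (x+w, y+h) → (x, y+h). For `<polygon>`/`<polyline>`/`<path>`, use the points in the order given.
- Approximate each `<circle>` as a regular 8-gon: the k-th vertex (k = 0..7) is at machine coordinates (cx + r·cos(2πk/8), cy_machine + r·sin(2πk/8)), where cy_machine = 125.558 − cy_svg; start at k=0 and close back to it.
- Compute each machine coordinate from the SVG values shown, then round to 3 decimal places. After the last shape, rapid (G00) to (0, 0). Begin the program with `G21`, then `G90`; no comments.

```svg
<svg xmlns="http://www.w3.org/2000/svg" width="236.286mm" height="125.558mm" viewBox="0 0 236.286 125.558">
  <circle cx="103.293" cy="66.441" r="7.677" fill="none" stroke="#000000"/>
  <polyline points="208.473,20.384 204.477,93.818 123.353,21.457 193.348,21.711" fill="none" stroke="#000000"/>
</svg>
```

Since the viewBox matches the mm dimensions, user units are millimetres directly. The only transform is the Y-flip y_m = 125.558 − y_svg.

Shape 1 is a circle drawn with `<circle>`. Its stroke #000000 means score at S618, F2171. After flipping Y the toolpath is (110.970,59.117) → (108.721,64.545) → (103.293,66.794) → (97.865,64.545) → (95.616,59.117) → (97.865,53.689) → (103.293,51.440) → (108.721,53.689) → (110.970,59.117), returning to the start.

Shape 2 is a open polyline drawn with `<polyline>`. Its stroke #000000 means score at S618, F2171. After flipping Y the toolpath is (208.473,105.174) → (204.477,31.740) → (123.353,104.101) → (193.348,103.847).

G21
G90
G00 X110.970 Y59.117
M3 S618
G1 X108.721 Y64.545 F2171
G1 X103.293 Y66.794
G1 X97.865 Y64.545
G1 X95.616 Y59.117
G1 X97.865 Y53.689
G1 X103.293 Y51.440
G1 X108.721 Y53.689
G1 X110.970 Y59.117
M5
G00 X208.473 Y105.174
M3 S618
G1 X204.477 Y31.740 F2171
G1 X123.353 Y104.101
G1 X193.348 Y103.847
M5
G00 X0.000 Y0.000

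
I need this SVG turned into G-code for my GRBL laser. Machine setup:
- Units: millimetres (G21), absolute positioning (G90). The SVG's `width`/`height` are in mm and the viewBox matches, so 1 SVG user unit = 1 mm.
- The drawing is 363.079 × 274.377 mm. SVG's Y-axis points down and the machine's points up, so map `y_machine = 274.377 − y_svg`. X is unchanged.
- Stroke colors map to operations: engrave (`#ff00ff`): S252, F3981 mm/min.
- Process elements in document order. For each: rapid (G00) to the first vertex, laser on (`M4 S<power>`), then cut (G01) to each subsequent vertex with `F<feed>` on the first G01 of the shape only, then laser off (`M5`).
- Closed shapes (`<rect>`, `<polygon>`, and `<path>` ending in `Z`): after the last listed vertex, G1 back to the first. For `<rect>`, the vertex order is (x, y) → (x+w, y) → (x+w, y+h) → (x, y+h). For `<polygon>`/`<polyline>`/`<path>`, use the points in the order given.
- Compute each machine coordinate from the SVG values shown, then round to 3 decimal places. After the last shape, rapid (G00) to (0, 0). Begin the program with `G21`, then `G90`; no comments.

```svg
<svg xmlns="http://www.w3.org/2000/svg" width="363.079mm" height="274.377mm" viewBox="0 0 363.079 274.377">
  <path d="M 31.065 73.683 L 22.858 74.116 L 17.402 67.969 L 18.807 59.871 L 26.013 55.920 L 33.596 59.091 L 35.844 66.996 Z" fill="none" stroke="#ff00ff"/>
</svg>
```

1 u = 1 mm; y_m = 274.377 − y.

[1] `<path>` regular polygon, #ff00ff→engrave S252 F3981: (31.065,200.694) → (22.858,200.261) → (17.402,206.408) → (18.807,214.506) → (26.013,218.457) → (33.596,215.286) → (35.844,207.381) → (31.065,200.694) (closed)

G21
G90
G00 X31.065 Y200.694
M4 S252
G01 X22.858 Y200.261 F3981
G01 X17.402 Y206.408
G01 X18.807 Y214.506
G01 X26.013 Y218.457
G01 X33.596 Y215.286
G01 X35.844 Y207.381
G01 X31.065 Y200.694
M5
G00 X0.000 Y0.000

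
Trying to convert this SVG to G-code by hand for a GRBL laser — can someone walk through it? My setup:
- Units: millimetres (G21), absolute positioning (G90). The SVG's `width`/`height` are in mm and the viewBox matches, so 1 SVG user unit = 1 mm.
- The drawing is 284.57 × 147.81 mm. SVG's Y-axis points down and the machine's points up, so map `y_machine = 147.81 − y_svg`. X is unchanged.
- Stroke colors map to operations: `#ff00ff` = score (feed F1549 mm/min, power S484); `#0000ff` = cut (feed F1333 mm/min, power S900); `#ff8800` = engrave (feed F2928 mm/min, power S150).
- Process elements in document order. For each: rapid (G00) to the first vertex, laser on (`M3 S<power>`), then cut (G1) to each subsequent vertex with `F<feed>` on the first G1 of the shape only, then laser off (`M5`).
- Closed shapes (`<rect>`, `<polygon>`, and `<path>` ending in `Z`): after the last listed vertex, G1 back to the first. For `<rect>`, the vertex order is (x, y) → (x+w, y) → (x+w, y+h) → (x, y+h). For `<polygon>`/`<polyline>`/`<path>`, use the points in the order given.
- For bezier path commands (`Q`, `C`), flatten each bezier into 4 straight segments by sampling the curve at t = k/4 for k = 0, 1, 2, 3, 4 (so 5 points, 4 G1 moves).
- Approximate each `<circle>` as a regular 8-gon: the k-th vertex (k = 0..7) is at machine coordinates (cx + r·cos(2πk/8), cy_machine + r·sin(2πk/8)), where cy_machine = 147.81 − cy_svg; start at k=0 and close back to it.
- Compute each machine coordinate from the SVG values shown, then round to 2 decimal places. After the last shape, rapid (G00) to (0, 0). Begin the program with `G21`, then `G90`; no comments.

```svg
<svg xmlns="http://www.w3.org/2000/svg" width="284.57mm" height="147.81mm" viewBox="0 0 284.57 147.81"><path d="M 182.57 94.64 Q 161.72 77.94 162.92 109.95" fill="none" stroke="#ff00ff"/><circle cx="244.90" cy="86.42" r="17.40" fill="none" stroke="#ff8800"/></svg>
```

1 u = 1 mm; y_m = 147.81 − y.

[1] `<path>` quadratic bezier, #ff00ff→score S484 F1549: (182.57,53.17) → (173.52,58.48) → (167.23,57.69) → (163.70,50.82) → (162.92,37.86)

[2] `<circle>` circle, #ff8800→engrave S150 F2928: (262.30,61.39) → (257.20,73.69) → (244.90,78.79) → (232.60,73.69) → (227.50,61.39) → (232.60,49.09) → (244.90,43.99) → (257.20,49.09) → (262.30,61.39) (closed)

G21
G90
G00 X182.57 Y53.17
M3 S484
G1 X173.52 Y58.48 F1549
G1 X167.23 Y57.69
G1 X163.70 Y50.82
G1 X162.92 Y37.86
M5
G00 X262.30 Y61.39
M3 S150
G1 X257.20 Y73.69 F2928
G1 X244.90 Y78.79
G1 X232.60 Y73.69
G1 X227.50 Y61.39
G1 X232.60 Y49.09
G1 X244.90 Y43.99
G1 X257.20 Y49.09
G1 X262.30 Y61.39
M5
G00 X0.00 Y0.00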